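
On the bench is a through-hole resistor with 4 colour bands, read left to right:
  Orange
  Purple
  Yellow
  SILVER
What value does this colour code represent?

370000 Ω

Orange → 3 (first significant figure)
Violet → 7 (second significant figure)
Yellow → ×10^4 multiplier
37 × 10000 = 370000 Ω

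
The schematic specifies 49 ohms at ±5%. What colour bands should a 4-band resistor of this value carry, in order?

yellow, white, black, gold

49 Ω = 49 × 10^0.
4 → yellow
9 → white
Multiplier 10^0 → black.
±5% tolerance → gold.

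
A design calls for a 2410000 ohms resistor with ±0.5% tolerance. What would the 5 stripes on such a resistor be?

red, yellow, brown, yellow, green

2410000 Ω = 241 × 10^4.
2 → red
4 → yellow
1 → brown
Multiplier 10^4 → yellow.
±0.5% tolerance → green.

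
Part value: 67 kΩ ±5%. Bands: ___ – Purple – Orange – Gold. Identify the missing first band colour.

67000 Ω = 67 × 10^3.
The first band gives digit 6 of the significand, and 6 is blue.

blue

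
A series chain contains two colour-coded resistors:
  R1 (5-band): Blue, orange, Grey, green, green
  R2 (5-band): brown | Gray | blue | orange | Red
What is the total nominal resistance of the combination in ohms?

R1: blue, orange, grey → 638; green ×10^5 → 63800000 Ω.
R2: brown, grey, blue → 186; orange ×10^3 → 186000 Ω.
Series: 63800000 + 186000 = 63986000 Ω.

63986000 Ω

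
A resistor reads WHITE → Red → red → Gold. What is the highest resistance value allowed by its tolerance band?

9660 Ω

White → 9 (first significant figure)
Red → 2 (second significant figure)
Red → ×10^2 multiplier
Gold → ±5% tolerance
92 × 100 = 9200 Ω
Highest = 9200 × (1 + 5/100) = 9660 Ω.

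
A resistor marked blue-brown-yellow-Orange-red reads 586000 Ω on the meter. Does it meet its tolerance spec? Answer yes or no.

Blue → 6 (first significant figure)
Brown → 1 (second significant figure)
Yellow → 4 (third significant figure)
Orange → ×10^3 multiplier
Red → ±2% tolerance
614 × 1000 = 614000 Ω
Allowed range: 601720 Ω to 626280 Ω.
586000 Ω lies outside that range.

no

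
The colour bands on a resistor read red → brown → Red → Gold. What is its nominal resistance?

2100 Ω

Red → 2 (first significant figure)
Brown → 1 (second significant figure)
Red → ×10^2 multiplier
21 × 100 = 2100 Ω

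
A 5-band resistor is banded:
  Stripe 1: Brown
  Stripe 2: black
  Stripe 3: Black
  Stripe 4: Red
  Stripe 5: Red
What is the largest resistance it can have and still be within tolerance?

10200 Ω

Brown → 1 (first significant figure)
Black → 0 (second significant figure)
Black → 0 (third significant figure)
Red → ×10^2 multiplier
Red → ±2% tolerance
100 × 100 = 10000 Ω
Largest = 10000 × (1 + 2/100) = 10200 Ω.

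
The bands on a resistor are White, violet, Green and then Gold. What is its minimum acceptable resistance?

9215000 Ω

White → 9 (first significant figure)
Violet → 7 (second significant figure)
Green → ×10^5 multiplier
Gold → ±5% tolerance
97 × 100000 = 9700000 Ω
Minimum = 9700000 × (1 − 5/100) = 9215000 Ω.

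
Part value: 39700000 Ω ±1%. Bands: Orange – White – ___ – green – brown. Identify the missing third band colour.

39700000 Ω = 397 × 10^5.
The third band gives digit 7 of the significand, and 7 is violet.

violet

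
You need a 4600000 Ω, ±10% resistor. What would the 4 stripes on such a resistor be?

yellow, blue, green, silver

4600000 Ω = 46 × 10^5.
4 → yellow
6 → blue
Multiplier 10^5 → green.
±10% tolerance → silver.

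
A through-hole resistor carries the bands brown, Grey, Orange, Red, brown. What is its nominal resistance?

18300 Ω

Brown → 1 (first significant figure)
Grey → 8 (second significant figure)
Orange → 3 (third significant figure)
Red → ×10^2 multiplier
183 × 100 = 18300 Ω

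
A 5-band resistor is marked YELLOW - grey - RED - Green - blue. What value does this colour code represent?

Yellow → 4 (first significant figure)
Grey → 8 (second significant figure)
Red → 2 (third significant figure)
Green → ×10^5 multiplier
482 × 100000 = 48200000 Ω

48200000 Ω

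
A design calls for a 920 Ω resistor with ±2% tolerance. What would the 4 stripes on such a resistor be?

white, red, brown, red

920 Ω = 92 × 10^1.
9 → white
2 → red
Multiplier 10^1 → brown.
±2% tolerance → red.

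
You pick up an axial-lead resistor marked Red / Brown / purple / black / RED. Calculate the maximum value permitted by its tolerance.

Red → 2 (first significant figure)
Brown → 1 (second significant figure)
Violet → 7 (third significant figure)
Black → ×1 multiplier
Red → ±2% tolerance
217 × 1 = 217 Ω
Maximum = 217 × (1 + 2/100) = 221.34 Ω.

221.34 Ω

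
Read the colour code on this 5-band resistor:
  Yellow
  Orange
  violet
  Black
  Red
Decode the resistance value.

Yellow → 4 (first significant figure)
Orange → 3 (second significant figure)
Violet → 7 (third significant figure)
Black → ×1 multiplier
437 × 1 = 437 Ω

437 Ω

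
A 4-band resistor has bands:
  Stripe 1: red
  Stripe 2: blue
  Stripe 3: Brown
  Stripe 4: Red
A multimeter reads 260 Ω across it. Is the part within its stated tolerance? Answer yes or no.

yes

Red → 2 (first significant figure)
Blue → 6 (second significant figure)
Brown → ×10 multiplier
Red → ±2% tolerance
26 × 10 = 260 Ω
Allowed range: 254.8 Ω to 265.2 Ω.
260 Ω lies inside that range.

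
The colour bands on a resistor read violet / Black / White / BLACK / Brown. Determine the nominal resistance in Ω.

Violet → 7 (first significant figure)
Black → 0 (second significant figure)
White → 9 (third significant figure)
Black → ×1 multiplier
709 × 1 = 709 Ω

709 Ω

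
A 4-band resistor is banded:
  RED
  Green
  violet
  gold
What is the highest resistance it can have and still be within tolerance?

262500000 Ω

Red → 2 (first significant figure)
Green → 5 (second significant figure)
Violet → ×10^7 multiplier
Gold → ±5% tolerance
25 × 10000000 = 250000000 Ω
Highest = 250000000 × (1 + 5/100) = 262500000 Ω.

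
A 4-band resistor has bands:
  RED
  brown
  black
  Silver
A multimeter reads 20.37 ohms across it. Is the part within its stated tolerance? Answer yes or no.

yes

Red → 2 (first significant figure)
Brown → 1 (second significant figure)
Black → ×1 multiplier
Silver → ±10% tolerance
21 × 1 = 21 Ω
Allowed range: 18.9 Ω to 23.1 Ω.
20.37 ohms lies inside that range.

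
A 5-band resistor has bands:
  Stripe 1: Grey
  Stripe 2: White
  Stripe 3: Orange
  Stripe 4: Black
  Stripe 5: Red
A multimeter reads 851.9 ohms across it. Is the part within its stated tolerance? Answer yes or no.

Grey → 8 (first significant figure)
White → 9 (second significant figure)
Orange → 3 (third significant figure)
Black → ×1 multiplier
Red → ±2% tolerance
893 × 1 = 893 Ω
Allowed range: 875.14 Ω to 910.86 Ω.
851.9 ohms lies outside that range.

no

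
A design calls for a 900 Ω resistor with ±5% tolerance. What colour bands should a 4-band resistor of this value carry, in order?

900 Ω = 90 × 10^1.
9 → white
0 → black
Multiplier 10^1 → brown.
±5% tolerance → gold.

white, black, brown, gold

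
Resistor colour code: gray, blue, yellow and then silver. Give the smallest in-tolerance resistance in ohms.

774000 Ω

Grey → 8 (first significant figure)
Blue → 6 (second significant figure)
Yellow → ×10^4 multiplier
Silver → ±10% tolerance
86 × 10000 = 860000 Ω
Smallest = 860000 × (1 − 10/100) = 774000 Ω.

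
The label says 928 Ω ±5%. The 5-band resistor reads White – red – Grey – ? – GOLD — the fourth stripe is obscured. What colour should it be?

928 Ω = 928 × 10^0.
The fourth band is the multiplier, 10^0, which is black.

black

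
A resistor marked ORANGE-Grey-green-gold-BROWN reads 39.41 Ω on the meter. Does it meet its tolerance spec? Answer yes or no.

Orange → 3 (first significant figure)
Grey → 8 (second significant figure)
Green → 5 (third significant figure)
Gold → ×0.1 multiplier
Brown → ±1% tolerance
385 × 0.1 = 38.5 Ω
Allowed range: 38.115 Ω to 38.885 Ω.
39.41 Ω lies outside that range.

no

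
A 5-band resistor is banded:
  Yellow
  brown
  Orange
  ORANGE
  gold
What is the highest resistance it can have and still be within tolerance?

433650 Ω

Yellow → 4 (first significant figure)
Brown → 1 (second significant figure)
Orange → 3 (third significant figure)
Orange → ×10^3 multiplier
Gold → ±5% tolerance
413 × 1000 = 413000 Ω
Highest = 413000 × (1 + 5/100) = 433650 Ω.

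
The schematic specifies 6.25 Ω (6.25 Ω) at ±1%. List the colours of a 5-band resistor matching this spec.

blue, red, green, silver, brown

6.25 Ω = 625 × 10^-2.
6 → blue
2 → red
5 → green
Multiplier 10^-2 → silver.
±1% tolerance → brown.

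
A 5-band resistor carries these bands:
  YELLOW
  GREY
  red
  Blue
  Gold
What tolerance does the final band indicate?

±5%

The last band, gold, is the tolerance band.
Gold corresponds to ±5%.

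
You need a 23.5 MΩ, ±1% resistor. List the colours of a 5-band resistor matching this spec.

red, orange, green, green, brown

23500000 Ω = 235 × 10^5.
2 → red
3 → orange
5 → green
Multiplier 10^5 → green.
±1% tolerance → brown.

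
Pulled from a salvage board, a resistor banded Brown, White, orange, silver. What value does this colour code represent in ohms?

Brown → 1 (first significant figure)
White → 9 (second significant figure)
Orange → ×10^3 multiplier
19 × 1000 = 19000 Ω

19000 Ω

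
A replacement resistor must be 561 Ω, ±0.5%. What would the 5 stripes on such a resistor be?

561 Ω = 561 × 10^0.
5 → green
6 → blue
1 → brown
Multiplier 10^0 → black.
±0.5% tolerance → green.

green, blue, brown, black, green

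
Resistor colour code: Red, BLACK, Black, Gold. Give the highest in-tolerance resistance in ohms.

Red → 2 (first significant figure)
Black → 0 (second significant figure)
Black → ×1 multiplier
Gold → ±5% tolerance
20 × 1 = 20 Ω
Highest = 20 × (1 + 5/100) = 21 Ω.

21 Ω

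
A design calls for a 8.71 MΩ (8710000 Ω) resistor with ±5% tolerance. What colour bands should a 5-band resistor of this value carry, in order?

8710000 Ω = 871 × 10^4.
8 → grey
7 → violet
1 → brown
Multiplier 10^4 → yellow.
±5% tolerance → gold.

grey, violet, brown, yellow, gold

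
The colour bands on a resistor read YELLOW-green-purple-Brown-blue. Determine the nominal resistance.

Yellow → 4 (first significant figure)
Green → 5 (second significant figure)
Violet → 7 (third significant figure)
Brown → ×10 multiplier
457 × 10 = 4570 Ω

4570 Ω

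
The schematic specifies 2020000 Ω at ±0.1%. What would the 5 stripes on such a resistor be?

red, black, red, yellow, violet

2020000 Ω = 202 × 10^4.
2 → red
0 → black
2 → red
Multiplier 10^4 → yellow.
±0.1% tolerance → violet.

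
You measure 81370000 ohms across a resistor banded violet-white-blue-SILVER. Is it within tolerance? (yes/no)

Violet → 7 (first significant figure)
White → 9 (second significant figure)
Blue → ×10^6 multiplier
Silver → ±10% tolerance
79 × 1000000 = 79000000 Ω
Allowed range: 71100000 Ω to 86900000 Ω.
81370000 ohms lies inside that range.

yes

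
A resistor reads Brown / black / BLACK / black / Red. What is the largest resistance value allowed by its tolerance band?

Brown → 1 (first significant figure)
Black → 0 (second significant figure)
Black → 0 (third significant figure)
Black → ×1 multiplier
Red → ±2% tolerance
100 × 1 = 100 Ω
Largest = 100 × (1 + 2/100) = 102 Ω.

102 Ω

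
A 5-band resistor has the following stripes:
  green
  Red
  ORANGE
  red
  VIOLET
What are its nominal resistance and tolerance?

52300 Ω ±0.1%

Green → 5 (first significant figure)
Red → 2 (second significant figure)
Orange → 3 (third significant figure)
Red → ×10^2 multiplier
Violet → ±0.1% tolerance
523 × 100 = 52300 Ω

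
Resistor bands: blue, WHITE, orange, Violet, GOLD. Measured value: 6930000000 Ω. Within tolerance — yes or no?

Blue → 6 (first significant figure)
White → 9 (second significant figure)
Orange → 3 (third significant figure)
Violet → ×10^7 multiplier
Gold → ±5% tolerance
693 × 10000000 = 6930000000 Ω
Allowed range: 6583500000 Ω to 7276500000 Ω.
6930000000 Ω lies inside that range.

yes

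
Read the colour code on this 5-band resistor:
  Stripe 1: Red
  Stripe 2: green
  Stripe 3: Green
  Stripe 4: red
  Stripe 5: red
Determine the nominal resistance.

Red → 2 (first significant figure)
Green → 5 (second significant figure)
Green → 5 (third significant figure)
Red → ×10^2 multiplier
255 × 100 = 25500 Ω

25500 Ω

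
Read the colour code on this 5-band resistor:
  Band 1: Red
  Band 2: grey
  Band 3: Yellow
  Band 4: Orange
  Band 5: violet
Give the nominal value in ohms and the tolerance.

Red → 2 (first significant figure)
Grey → 8 (second significant figure)
Yellow → 4 (third significant figure)
Orange → ×10^3 multiplier
Violet → ±0.1% tolerance
284 × 1000 = 284000 Ω

284000 Ω ±0.1%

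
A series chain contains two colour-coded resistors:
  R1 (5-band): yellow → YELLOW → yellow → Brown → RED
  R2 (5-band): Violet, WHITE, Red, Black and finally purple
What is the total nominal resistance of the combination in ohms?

5232 Ω

R1: yellow, yellow, yellow → 444; brown ×10 → 4440 Ω.
R2: violet, white, red → 792; black ×1 → 792 Ω.
Series: 4440 + 792 = 5232 Ω.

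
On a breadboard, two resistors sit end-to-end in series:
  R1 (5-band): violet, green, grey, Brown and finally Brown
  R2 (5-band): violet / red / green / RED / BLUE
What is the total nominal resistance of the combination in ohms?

80080 Ω

R1: violet, green, grey → 758; brown ×10 → 7580 Ω.
R2: violet, red, green → 725; red ×10^2 → 72500 Ω.
Series: 7580 + 72500 = 80080 Ω.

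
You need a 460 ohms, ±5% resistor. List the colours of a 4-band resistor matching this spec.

460 Ω = 46 × 10^1.
4 → yellow
6 → blue
Multiplier 10^1 → brown.
±5% tolerance → gold.

yellow, blue, brown, gold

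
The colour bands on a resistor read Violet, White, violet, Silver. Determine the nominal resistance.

Violet → 7 (first significant figure)
White → 9 (second significant figure)
Violet → ×10^7 multiplier
79 × 10000000 = 790000000 Ω

790000000 Ω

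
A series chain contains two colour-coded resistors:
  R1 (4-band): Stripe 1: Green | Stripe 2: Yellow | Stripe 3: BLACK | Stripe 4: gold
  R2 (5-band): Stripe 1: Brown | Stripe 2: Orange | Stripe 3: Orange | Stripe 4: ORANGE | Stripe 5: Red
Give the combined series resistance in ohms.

R1: green, yellow → 54; black ×1 → 54 Ω.
R2: brown, orange, orange → 133; orange ×10^3 → 133000 Ω.
Series: 54 + 133000 = 133054 Ω.

133054 Ω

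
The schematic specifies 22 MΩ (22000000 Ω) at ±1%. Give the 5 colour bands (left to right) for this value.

22000000 Ω = 220 × 10^5.
2 → red
2 → red
0 → black
Multiplier 10^5 → green.
±1% tolerance → brown.

red, red, black, green, brown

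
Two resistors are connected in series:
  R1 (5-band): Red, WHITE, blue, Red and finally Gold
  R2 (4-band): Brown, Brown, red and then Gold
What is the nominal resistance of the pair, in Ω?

30700 Ω

R1: red, white, blue → 296; red ×10^2 → 29600 Ω.
R2: brown, brown → 11; red ×10^2 → 1100 Ω.
Series: 29600 + 1100 = 30700 Ω.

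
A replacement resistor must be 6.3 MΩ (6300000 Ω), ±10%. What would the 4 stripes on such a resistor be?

blue, orange, green, silver

6300000 Ω = 63 × 10^5.
6 → blue
3 → orange
Multiplier 10^5 → green.
±10% tolerance → silver.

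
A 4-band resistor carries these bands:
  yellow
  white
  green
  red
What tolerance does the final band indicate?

±2%

The last band, red, is the tolerance band.
Red corresponds to ±2%.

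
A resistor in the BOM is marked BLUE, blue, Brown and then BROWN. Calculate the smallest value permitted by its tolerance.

653.4 Ω

Blue → 6 (first significant figure)
Blue → 6 (second significant figure)
Brown → ×10 multiplier
Brown → ±1% tolerance
66 × 10 = 660 Ω
Smallest = 660 × (1 − 1/100) = 653.4 Ω.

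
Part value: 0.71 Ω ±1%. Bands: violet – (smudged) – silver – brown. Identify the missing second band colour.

brown

0.71 Ω = 71 × 10^-2.
The second band gives digit 1 of the significand, and 1 is brown.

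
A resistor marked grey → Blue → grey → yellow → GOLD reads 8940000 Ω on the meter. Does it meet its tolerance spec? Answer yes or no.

Grey → 8 (first significant figure)
Blue → 6 (second significant figure)
Grey → 8 (third significant figure)
Yellow → ×10^4 multiplier
Gold → ±5% tolerance
868 × 10000 = 8680000 Ω
Allowed range: 8246000 Ω to 9114000 Ω.
8940000 Ω lies inside that range.

yes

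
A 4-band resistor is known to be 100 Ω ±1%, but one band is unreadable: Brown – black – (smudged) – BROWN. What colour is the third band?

brown

100 Ω = 10 × 10^1.
The third band is the multiplier, 10^1, which is brown.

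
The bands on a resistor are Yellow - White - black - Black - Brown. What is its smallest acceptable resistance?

485.1 Ω

Yellow → 4 (first significant figure)
White → 9 (second significant figure)
Black → 0 (third significant figure)
Black → ×1 multiplier
Brown → ±1% tolerance
490 × 1 = 490 Ω
Smallest = 490 × (1 − 1/100) = 485.1 Ω.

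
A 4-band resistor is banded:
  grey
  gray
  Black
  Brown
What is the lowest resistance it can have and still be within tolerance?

Grey → 8 (first significant figure)
Grey → 8 (second significant figure)
Black → ×1 multiplier
Brown → ±1% tolerance
88 × 1 = 88 Ω
Lowest = 88 × (1 − 1/100) = 87.12 Ω.

87.12 Ω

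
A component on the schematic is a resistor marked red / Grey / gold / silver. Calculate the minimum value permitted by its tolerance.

2.52 Ω

Red → 2 (first significant figure)
Grey → 8 (second significant figure)
Gold → ×0.1 multiplier
Silver → ±10% tolerance
28 × 0.1 = 2.8 Ω
Minimum = 2.8 × (1 − 10/100) = 2.52 Ω.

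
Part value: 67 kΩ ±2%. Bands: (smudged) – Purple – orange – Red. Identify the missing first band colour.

67000 Ω = 67 × 10^3.
The first band gives digit 6 of the significand, and 6 is blue.

blue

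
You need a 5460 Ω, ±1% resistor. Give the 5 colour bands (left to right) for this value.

green, yellow, blue, brown, brown

5460 Ω = 546 × 10^1.
5 → green
4 → yellow
6 → blue
Multiplier 10^1 → brown.
±1% tolerance → brown.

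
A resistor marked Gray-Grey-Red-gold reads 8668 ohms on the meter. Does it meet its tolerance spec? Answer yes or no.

Grey → 8 (first significant figure)
Grey → 8 (second significant figure)
Red → ×10^2 multiplier
Gold → ±5% tolerance
88 × 100 = 8800 Ω
Allowed range: 8360 Ω to 9240 Ω.
8668 ohms lies inside that range.

yes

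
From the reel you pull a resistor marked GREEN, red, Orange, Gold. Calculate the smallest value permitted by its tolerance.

Green → 5 (first significant figure)
Red → 2 (second significant figure)
Orange → ×10^3 multiplier
Gold → ±5% tolerance
52 × 1000 = 52000 Ω
Smallest = 52000 × (1 − 5/100) = 49400 Ω.

49400 Ω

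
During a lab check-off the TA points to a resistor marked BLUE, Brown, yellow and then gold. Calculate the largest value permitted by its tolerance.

Blue → 6 (first significant figure)
Brown → 1 (second significant figure)
Yellow → ×10^4 multiplier
Gold → ±5% tolerance
61 × 10000 = 610000 Ω
Largest = 610000 × (1 + 5/100) = 640500 Ω.

640500 Ω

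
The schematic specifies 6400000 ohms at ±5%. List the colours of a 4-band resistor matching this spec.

6400000 Ω = 64 × 10^5.
6 → blue
4 → yellow
Multiplier 10^5 → green.
±5% tolerance → gold.

blue, yellow, green, gold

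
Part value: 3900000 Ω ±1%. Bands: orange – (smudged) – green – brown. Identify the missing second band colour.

3900000 Ω = 39 × 10^5.
The second band gives digit 9 of the significand, and 9 is white.

white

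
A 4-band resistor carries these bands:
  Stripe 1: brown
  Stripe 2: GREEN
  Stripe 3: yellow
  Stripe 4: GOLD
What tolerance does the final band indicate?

The last band, gold, is the tolerance band.
Gold corresponds to ±5%.

±5%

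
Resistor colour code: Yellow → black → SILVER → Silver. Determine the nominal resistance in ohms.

0.4 Ω

Yellow → 4 (first significant figure)
Black → 0 (second significant figure)
Silver → ×0.01 multiplier
40 × 0.01 = 0.4 Ω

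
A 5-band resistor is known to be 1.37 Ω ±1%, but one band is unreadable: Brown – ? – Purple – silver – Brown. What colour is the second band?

1.37 Ω = 137 × 10^-2.
The second band gives digit 3 of the significand, and 3 is orange.

orange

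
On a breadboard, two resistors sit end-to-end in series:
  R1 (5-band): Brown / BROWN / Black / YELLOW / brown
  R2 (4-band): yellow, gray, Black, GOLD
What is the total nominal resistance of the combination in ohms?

R1: brown, brown, black → 110; yellow ×10^4 → 1100000 Ω.
R2: yellow, grey → 48; black ×1 → 48 Ω.
Series: 1100000 + 48 = 1100048 Ω.

1100048 Ω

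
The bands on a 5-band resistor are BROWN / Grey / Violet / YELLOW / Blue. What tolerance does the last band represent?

±0.25%

The last band, blue, is the tolerance band.
Blue corresponds to ±0.25%.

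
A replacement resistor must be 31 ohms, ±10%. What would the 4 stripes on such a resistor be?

31 Ω = 31 × 10^0.
3 → orange
1 → brown
Multiplier 10^0 → black.
±10% tolerance → silver.

orange, brown, black, silver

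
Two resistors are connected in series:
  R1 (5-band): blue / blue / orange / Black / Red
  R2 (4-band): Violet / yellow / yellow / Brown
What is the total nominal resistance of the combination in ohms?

740663 Ω

R1: blue, blue, orange → 663; black ×1 → 663 Ω.
R2: violet, yellow → 74; yellow ×10^4 → 740000 Ω.
Series: 663 + 740000 = 740663 Ω.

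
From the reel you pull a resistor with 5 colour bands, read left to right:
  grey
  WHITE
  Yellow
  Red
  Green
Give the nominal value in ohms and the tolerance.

Grey → 8 (first significant figure)
White → 9 (second significant figure)
Yellow → 4 (third significant figure)
Red → ×10^2 multiplier
Green → ±0.5% tolerance
894 × 100 = 89400 Ω

89400 Ω ±0.5%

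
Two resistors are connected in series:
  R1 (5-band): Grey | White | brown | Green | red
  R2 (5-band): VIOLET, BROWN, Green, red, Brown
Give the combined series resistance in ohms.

R1: grey, white, brown → 891; green ×10^5 → 89100000 Ω.
R2: violet, brown, green → 715; red ×10^2 → 71500 Ω.
Series: 89100000 + 71500 = 89171500 Ω.

89171500 Ω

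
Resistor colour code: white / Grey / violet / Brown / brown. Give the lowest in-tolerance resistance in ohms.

9771.3 Ω

White → 9 (first significant figure)
Grey → 8 (second significant figure)
Violet → 7 (third significant figure)
Brown → ×10 multiplier
Brown → ±1% tolerance
987 × 10 = 9870 Ω
Lowest = 9870 × (1 − 1/100) = 9771.3 Ω.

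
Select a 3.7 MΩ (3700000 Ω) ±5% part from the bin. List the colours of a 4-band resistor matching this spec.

orange, violet, green, gold

3700000 Ω = 37 × 10^5.
3 → orange
7 → violet
Multiplier 10^5 → green.
±5% tolerance → gold.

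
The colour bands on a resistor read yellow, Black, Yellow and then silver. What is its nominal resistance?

Yellow → 4 (first significant figure)
Black → 0 (second significant figure)
Yellow → ×10^4 multiplier
40 × 10000 = 400000 Ω

400000 Ω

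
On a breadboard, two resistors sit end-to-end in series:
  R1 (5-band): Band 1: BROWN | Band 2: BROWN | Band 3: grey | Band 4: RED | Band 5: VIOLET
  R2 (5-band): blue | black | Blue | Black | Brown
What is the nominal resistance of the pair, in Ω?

12406 Ω

R1: brown, brown, grey → 118; red ×10^2 → 11800 Ω.
R2: blue, black, blue → 606; black ×1 → 606 Ω.
Series: 11800 + 606 = 12406 Ω.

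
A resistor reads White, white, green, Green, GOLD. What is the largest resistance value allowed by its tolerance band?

104475000 Ω

White → 9 (first significant figure)
White → 9 (second significant figure)
Green → 5 (third significant figure)
Green → ×10^5 multiplier
Gold → ±5% tolerance
995 × 100000 = 99500000 Ω
Largest = 99500000 × (1 + 5/100) = 104475000 Ω.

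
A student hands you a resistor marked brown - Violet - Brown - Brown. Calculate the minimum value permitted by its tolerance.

Brown → 1 (first significant figure)
Violet → 7 (second significant figure)
Brown → ×10 multiplier
Brown → ±1% tolerance
17 × 10 = 170 Ω
Minimum = 170 × (1 − 1/100) = 168.3 Ω.

168.3 Ω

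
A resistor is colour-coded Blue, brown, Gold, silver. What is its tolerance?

The last band, silver, is the tolerance band.
Silver corresponds to ±10%.

±10%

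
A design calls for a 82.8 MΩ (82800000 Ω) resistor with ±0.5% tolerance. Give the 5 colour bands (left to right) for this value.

grey, red, grey, green, green

82800000 Ω = 828 × 10^5.
8 → grey
2 → red
8 → grey
Multiplier 10^5 → green.
±0.5% tolerance → green.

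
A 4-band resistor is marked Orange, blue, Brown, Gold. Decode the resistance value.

360 Ω

Orange → 3 (first significant figure)
Blue → 6 (second significant figure)
Brown → ×10 multiplier
36 × 10 = 360 Ω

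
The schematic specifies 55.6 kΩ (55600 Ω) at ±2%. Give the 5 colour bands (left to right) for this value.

55600 Ω = 556 × 10^2.
5 → green
5 → green
6 → blue
Multiplier 10^2 → red.
±2% tolerance → red.

green, green, blue, red, red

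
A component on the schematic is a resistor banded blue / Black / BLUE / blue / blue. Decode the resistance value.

Blue → 6 (first significant figure)
Black → 0 (second significant figure)
Blue → 6 (third significant figure)
Blue → ×10^6 multiplier
606 × 1000000 = 606000000 Ω

606000000 Ω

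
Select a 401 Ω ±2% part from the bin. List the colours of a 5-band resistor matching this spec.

yellow, black, brown, black, red

401 Ω = 401 × 10^0.
4 → yellow
0 → black
1 → brown
Multiplier 10^0 → black.
±2% tolerance → red.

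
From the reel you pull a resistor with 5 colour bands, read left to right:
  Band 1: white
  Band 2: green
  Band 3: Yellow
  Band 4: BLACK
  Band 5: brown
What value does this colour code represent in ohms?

White → 9 (first significant figure)
Green → 5 (second significant figure)
Yellow → 4 (third significant figure)
Black → ×1 multiplier
954 × 1 = 954 Ω

954 Ω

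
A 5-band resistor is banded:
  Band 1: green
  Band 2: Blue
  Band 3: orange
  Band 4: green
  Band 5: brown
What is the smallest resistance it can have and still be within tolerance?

55737000 Ω

Green → 5 (first significant figure)
Blue → 6 (second significant figure)
Orange → 3 (third significant figure)
Green → ×10^5 multiplier
Brown → ±1% tolerance
563 × 100000 = 56300000 Ω
Smallest = 56300000 × (1 − 1/100) = 55737000 Ω.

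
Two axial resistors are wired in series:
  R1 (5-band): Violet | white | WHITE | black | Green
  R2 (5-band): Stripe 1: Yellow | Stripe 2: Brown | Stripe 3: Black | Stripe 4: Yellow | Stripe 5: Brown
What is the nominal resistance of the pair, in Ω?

R1: violet, white, white → 799; black ×1 → 799 Ω.
R2: yellow, brown, black → 410; yellow ×10^4 → 4100000 Ω.
Series: 799 + 4100000 = 4100799 Ω.

4100799 Ω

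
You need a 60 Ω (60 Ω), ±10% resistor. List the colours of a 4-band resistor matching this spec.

60 Ω = 60 × 10^0.
6 → blue
0 → black
Multiplier 10^0 → black.
±10% tolerance → silver.

blue, black, black, silver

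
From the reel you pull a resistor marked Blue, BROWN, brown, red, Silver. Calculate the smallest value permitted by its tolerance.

54990 Ω

Blue → 6 (first significant figure)
Brown → 1 (second significant figure)
Brown → 1 (third significant figure)
Red → ×10^2 multiplier
Silver → ±10% tolerance
611 × 100 = 61100 Ω
Smallest = 61100 × (1 − 10/100) = 54990 Ω.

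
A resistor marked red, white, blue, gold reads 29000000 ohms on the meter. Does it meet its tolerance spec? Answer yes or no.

yes

Red → 2 (first significant figure)
White → 9 (second significant figure)
Blue → ×10^6 multiplier
Gold → ±5% tolerance
29 × 1000000 = 29000000 Ω
Allowed range: 27550000 Ω to 30450000 Ω.
29000000 ohms lies inside that range.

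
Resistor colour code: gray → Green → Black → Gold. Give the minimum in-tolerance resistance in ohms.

80.75 Ω

Grey → 8 (first significant figure)
Green → 5 (second significant figure)
Black → ×1 multiplier
Gold → ±5% tolerance
85 × 1 = 85 Ω
Minimum = 85 × (1 − 5/100) = 80.75 Ω.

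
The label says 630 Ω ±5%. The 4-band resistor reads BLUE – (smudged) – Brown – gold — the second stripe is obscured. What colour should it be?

630 Ω = 63 × 10^1.
The second band gives digit 3 of the significand, and 3 is orange.

orange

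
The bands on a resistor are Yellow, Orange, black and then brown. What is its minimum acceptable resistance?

Yellow → 4 (first significant figure)
Orange → 3 (second significant figure)
Black → ×1 multiplier
Brown → ±1% tolerance
43 × 1 = 43 Ω
Minimum = 43 × (1 − 1/100) = 42.57 Ω.

42.57 Ω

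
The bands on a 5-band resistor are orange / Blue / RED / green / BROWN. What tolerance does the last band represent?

The last band, brown, is the tolerance band.
Brown corresponds to ±1%.

±1%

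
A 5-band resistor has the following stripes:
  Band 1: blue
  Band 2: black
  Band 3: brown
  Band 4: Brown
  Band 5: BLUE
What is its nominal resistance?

6010 Ω

Blue → 6 (first significant figure)
Black → 0 (second significant figure)
Brown → 1 (third significant figure)
Brown → ×10 multiplier
601 × 10 = 6010 Ω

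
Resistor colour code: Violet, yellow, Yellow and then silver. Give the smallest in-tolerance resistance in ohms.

666000 Ω

Violet → 7 (first significant figure)
Yellow → 4 (second significant figure)
Yellow → ×10^4 multiplier
Silver → ±10% tolerance
74 × 10000 = 740000 Ω
Smallest = 740000 × (1 − 10/100) = 666000 Ω.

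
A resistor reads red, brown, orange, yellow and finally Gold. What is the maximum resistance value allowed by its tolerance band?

2236500 Ω

Red → 2 (first significant figure)
Brown → 1 (second significant figure)
Orange → 3 (third significant figure)
Yellow → ×10^4 multiplier
Gold → ±5% tolerance
213 × 10000 = 2130000 Ω
Maximum = 2130000 × (1 + 5/100) = 2236500 Ω.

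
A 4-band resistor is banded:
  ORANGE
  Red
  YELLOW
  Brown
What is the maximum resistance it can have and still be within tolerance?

323200 Ω

Orange → 3 (first significant figure)
Red → 2 (second significant figure)
Yellow → ×10^4 multiplier
Brown → ±1% tolerance
32 × 10000 = 320000 Ω
Maximum = 320000 × (1 + 1/100) = 323200 Ω.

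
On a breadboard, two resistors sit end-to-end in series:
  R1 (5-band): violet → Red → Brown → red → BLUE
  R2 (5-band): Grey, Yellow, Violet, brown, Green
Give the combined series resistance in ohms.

R1: violet, red, brown → 721; red ×10^2 → 72100 Ω.
R2: grey, yellow, violet → 847; brown ×10 → 8470 Ω.
Series: 72100 + 8470 = 80570 Ω.

80570 Ω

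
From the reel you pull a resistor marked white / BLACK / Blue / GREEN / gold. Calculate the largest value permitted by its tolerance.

White → 9 (first significant figure)
Black → 0 (second significant figure)
Blue → 6 (third significant figure)
Green → ×10^5 multiplier
Gold → ±5% tolerance
906 × 100000 = 90600000 Ω
Largest = 90600000 × (1 + 5/100) = 95130000 Ω.

95130000 Ω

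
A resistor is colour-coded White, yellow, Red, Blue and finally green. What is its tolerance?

The last band, green, is the tolerance band.
Green corresponds to ±0.5%.

±0.5%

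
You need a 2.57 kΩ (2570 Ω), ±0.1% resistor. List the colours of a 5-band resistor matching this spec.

2570 Ω = 257 × 10^1.
2 → red
5 → green
7 → violet
Multiplier 10^1 → brown.
±0.1% tolerance → violet.

red, green, violet, brown, violet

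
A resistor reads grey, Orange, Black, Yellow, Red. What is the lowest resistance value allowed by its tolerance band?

Grey → 8 (first significant figure)
Orange → 3 (second significant figure)
Black → 0 (third significant figure)
Yellow → ×10^4 multiplier
Red → ±2% tolerance
830 × 10000 = 8300000 Ω
Lowest = 8300000 × (1 − 2/100) = 8134000 Ω.

8134000 Ω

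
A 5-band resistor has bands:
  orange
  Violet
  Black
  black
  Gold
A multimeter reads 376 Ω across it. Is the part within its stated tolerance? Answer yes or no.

yes

Orange → 3 (first significant figure)
Violet → 7 (second significant figure)
Black → 0 (third significant figure)
Black → ×1 multiplier
Gold → ±5% tolerance
370 × 1 = 370 Ω
Allowed range: 351.5 Ω to 388.5 Ω.
376 Ω lies inside that range.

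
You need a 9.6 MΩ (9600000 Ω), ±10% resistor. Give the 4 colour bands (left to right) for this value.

white, blue, green, silver

9600000 Ω = 96 × 10^5.
9 → white
6 → blue
Multiplier 10^5 → green.
±10% tolerance → silver.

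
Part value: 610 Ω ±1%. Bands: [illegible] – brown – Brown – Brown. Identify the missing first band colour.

blue

610 Ω = 61 × 10^1.
The first band gives digit 6 of the significand, and 6 is blue.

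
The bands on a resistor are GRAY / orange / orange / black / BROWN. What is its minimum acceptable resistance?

824.67 Ω

Grey → 8 (first significant figure)
Orange → 3 (second significant figure)
Orange → 3 (third significant figure)
Black → ×1 multiplier
Brown → ±1% tolerance
833 × 1 = 833 Ω
Minimum = 833 × (1 − 1/100) = 824.67 Ω.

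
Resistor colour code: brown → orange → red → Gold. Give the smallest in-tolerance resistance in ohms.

Brown → 1 (first significant figure)
Orange → 3 (second significant figure)
Red → ×10^2 multiplier
Gold → ±5% tolerance
13 × 100 = 1300 Ω
Smallest = 1300 × (1 − 5/100) = 1235 Ω.

1235 Ω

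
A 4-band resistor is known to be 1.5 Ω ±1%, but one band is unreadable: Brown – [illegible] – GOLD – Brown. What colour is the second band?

1.5 Ω = 15 × 10^-1.
The second band gives digit 5 of the significand, and 5 is green.

green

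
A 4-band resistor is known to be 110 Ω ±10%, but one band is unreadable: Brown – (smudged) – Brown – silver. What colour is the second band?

brown

110 Ω = 11 × 10^1.
The second band gives digit 1 of the significand, and 1 is brown.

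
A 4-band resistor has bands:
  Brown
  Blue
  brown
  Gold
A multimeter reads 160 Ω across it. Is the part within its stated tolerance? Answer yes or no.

yes

Brown → 1 (first significant figure)
Blue → 6 (second significant figure)
Brown → ×10 multiplier
Gold → ±5% tolerance
16 × 10 = 160 Ω
Allowed range: 152 Ω to 168 Ω.
160 Ω lies inside that range.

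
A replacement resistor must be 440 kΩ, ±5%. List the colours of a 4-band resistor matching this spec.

yellow, yellow, yellow, gold

440000 Ω = 44 × 10^4.
4 → yellow
4 → yellow
Multiplier 10^4 → yellow.
±5% tolerance → gold.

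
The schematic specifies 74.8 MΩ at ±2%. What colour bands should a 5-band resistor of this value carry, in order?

violet, yellow, grey, green, red

74800000 Ω = 748 × 10^5.
7 → violet
4 → yellow
8 → grey
Multiplier 10^5 → green.
±2% tolerance → red.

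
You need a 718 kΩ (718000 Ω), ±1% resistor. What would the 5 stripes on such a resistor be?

718000 Ω = 718 × 10^3.
7 → violet
1 → brown
8 → grey
Multiplier 10^3 → orange.
±1% tolerance → brown.

violet, brown, grey, orange, brown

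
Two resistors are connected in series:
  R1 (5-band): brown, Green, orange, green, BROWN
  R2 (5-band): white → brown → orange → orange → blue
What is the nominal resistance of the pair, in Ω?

R1: brown, green, orange → 153; green ×10^5 → 15300000 Ω.
R2: white, brown, orange → 913; orange ×10^3 → 913000 Ω.
Series: 15300000 + 913000 = 16213000 Ω.

16213000 Ω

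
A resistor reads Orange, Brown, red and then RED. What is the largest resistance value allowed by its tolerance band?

3162 Ω

Orange → 3 (first significant figure)
Brown → 1 (second significant figure)
Red → ×10^2 multiplier
Red → ±2% tolerance
31 × 100 = 3100 Ω
Largest = 3100 × (1 + 2/100) = 3162 Ω.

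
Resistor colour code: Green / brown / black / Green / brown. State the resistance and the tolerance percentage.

Green → 5 (first significant figure)
Brown → 1 (second significant figure)
Black → 0 (third significant figure)
Green → ×10^5 multiplier
Brown → ±1% tolerance
510 × 100000 = 51000000 Ω

51000000 Ω ±1%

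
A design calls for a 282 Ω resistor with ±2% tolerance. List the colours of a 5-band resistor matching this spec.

282 Ω = 282 × 10^0.
2 → red
8 → grey
2 → red
Multiplier 10^0 → black.
±2% tolerance → red.

red, grey, red, black, red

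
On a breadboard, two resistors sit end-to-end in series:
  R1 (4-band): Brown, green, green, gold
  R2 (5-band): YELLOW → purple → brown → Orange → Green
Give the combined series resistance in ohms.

R1: brown, green → 15; green ×10^5 → 1500000 Ω.
R2: yellow, violet, brown → 471; orange ×10^3 → 471000 Ω.
Series: 1500000 + 471000 = 1971000 Ω.

1971000 Ω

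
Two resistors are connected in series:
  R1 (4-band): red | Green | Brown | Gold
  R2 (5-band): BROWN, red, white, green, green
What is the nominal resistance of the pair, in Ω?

12900250 Ω

R1: red, green → 25; brown ×10 → 250 Ω.
R2: brown, red, white → 129; green ×10^5 → 12900000 Ω.
Series: 250 + 12900000 = 12900250 Ω.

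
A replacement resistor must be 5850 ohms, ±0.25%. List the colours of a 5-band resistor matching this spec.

5850 Ω = 585 × 10^1.
5 → green
8 → grey
5 → green
Multiplier 10^1 → brown.
±0.25% tolerance → blue.

green, grey, green, brown, blue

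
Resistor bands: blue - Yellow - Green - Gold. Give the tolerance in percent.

±5%

The last band, gold, is the tolerance band.
Gold corresponds to ±5%.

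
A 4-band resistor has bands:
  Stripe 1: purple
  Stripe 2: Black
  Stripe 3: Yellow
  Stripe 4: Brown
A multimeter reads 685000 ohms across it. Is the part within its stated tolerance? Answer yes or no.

no

Violet → 7 (first significant figure)
Black → 0 (second significant figure)
Yellow → ×10^4 multiplier
Brown → ±1% tolerance
70 × 10000 = 700000 Ω
Allowed range: 693000 Ω to 707000 Ω.
685000 ohms lies outside that range.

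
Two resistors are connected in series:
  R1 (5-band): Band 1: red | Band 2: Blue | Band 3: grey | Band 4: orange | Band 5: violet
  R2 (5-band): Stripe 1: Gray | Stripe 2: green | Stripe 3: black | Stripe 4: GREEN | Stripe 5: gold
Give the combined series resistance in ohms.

R1: red, blue, grey → 268; orange ×10^3 → 268000 Ω.
R2: grey, green, black → 850; green ×10^5 → 85000000 Ω.
Series: 268000 + 85000000 = 85268000 Ω.

85268000 Ω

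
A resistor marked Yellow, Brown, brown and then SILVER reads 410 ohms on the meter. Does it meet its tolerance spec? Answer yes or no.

Yellow → 4 (first significant figure)
Brown → 1 (second significant figure)
Brown → ×10 multiplier
Silver → ±10% tolerance
41 × 10 = 410 Ω
Allowed range: 369 Ω to 451 Ω.
410 ohms lies inside that range.

yes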